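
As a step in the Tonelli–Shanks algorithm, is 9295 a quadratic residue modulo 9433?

(9295|9433)
  = (9433|9295)    [QR: 9433 ≡ 1 mod 4, sign kept]
  = (138|9295)    [9433 ≡ 138 mod 9295]
  = (69|9295)    [9295 ≡ 7 mod 8 ⇒ (2|9295) = +1]
  = (9295|69)    [QR: 69 ≡ 1 mod 4, sign kept]
  = (49|69)    [9295 ≡ 49 mod 69]
  = (69|49)    [QR: 49 ≡ 1 mod 4, sign kept]
  = (20|49)    [69 ≡ 20 mod 49]
  = (5|49)    [49 ≡ 1 mod 8 ⇒ (2|49)^2 = +1]
  = (49|5)    [QR: 5 ≡ 1 mod 4, sign kept]
  = (4|5)    [49 ≡ 4 mod 5]
  = (1|5)    [5 ≡ 5 mod 8 ⇒ (2|5)^2 = +1]
  = 1    [(1|5) = 1]
(9295|9433) = 1, and 9433 is prime, so 9295 is a quadratic residue mod 9433.

yes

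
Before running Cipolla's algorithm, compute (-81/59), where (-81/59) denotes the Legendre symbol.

-1

(-81/59)
  = -(81/59)    [59 ≡ 3 mod 4 ⇒ (-1/59) = -1]
  = -(22/59)    [81 ≡ 22 mod 59]
  = (11/59)    [59 ≡ 3 mod 8 ⇒ (2/59) = -1]
  = -(59/11)    [QR: both ≡ 3 mod 4, sign flips]
  = -(4/11)    [59 ≡ 4 mod 11]
  = -(1/11)    [11 ≡ 3 mod 8 ⇒ (2/11)^2 = +1]
  = -1    [(1/11) = 1]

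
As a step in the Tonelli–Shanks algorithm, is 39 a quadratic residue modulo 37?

(39/37)
  = (2/37)    [39 ≡ 2 mod 37]
  = -(1/37)    [37 ≡ 5 mod 8 ⇒ (2/37) = -1]
  = -1    [(1/37) = 1]
The Legendre symbol is -1, so x^2 ≡ 39 (mod 37) has no solution.

no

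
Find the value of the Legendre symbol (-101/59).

1

(-101/59)
  = -(101/59)    [59 ≡ 3 mod 4 ⇒ (-1/59) = -1]
  = -(42/59)    [101 ≡ 42 mod 59]
  = (21/59)    [59 ≡ 3 mod 8 ⇒ (2/59) = -1]
  = (59/21)    [QR: 21 ≡ 1 mod 4, sign kept]
  = (17/21)    [59 ≡ 17 mod 21]
  = (21/17)    [QR: 17 ≡ 1 mod 4, sign kept]
  = (4/17)    [21 ≡ 4 mod 17]
  = (1/17)    [17 ≡ 1 mod 8 ⇒ (2/17)^2 = +1]
  = 1    [(1/17) = 1]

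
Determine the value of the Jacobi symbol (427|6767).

1

Both 427 ≡ 3 and 6767 ≡ 3 (mod 4), so reciprocity gives (427|6767) = -(6767|427). Reduce: 6767 ≡ 362 (mod 427). Now have -(362|427).
Factor out 2: 362 = 2·181. Since 427 ≡ 3 (mod 8), (2|427) = -1. Now have (181|427).
181 ≡ 1 (mod 4), so quadratic reciprocity gives (181|427) = (427|181). Reduce: 427 ≡ 65 (mod 181). Now have (65|181).
65 ≡ 1 (mod 4), so quadratic reciprocity gives (65|181) = (181|65). Reduce: 181 ≡ 51 (mod 65). Now have (51|65).
65 ≡ 1 (mod 4), so quadratic reciprocity gives (51|65) = (65|51). Reduce: 65 ≡ 14 (mod 51). Now have (14|51).
Factor out 2: 14 = 2·7. Since 51 ≡ 3 (mod 8), (2|51) = -1. Now have -(7|51).
Both 7 ≡ 3 and 51 ≡ 3 (mod 4), so reciprocity gives (7|51) = -(51|7). Reduce: 51 ≡ 2 (mod 7). Now have (2|7).
Factor out 2: 2 = 2. Since 7 ≡ 7 (mod 8), (2|7) = +1. Now have (1|7).
(1|7) = 1. Collecting the sign factors: 1.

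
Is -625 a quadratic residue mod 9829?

(-625/9829)
  = (9204/9829)    [-625 ≡ 9204 mod 9829]
  = (2301/9829)    [9829 ≡ 5 mod 8 ⇒ (2/9829)^2 = +1]
  = (9829/2301)    [QR: 2301 ≡ 1 mod 4, sign kept]
  = (625/2301)    [9829 ≡ 625 mod 2301]
  = (2301/625)    [QR: 625 ≡ 1 mod 4, sign kept]
  = (426/625)    [2301 ≡ 426 mod 625]
  = (213/625)    [625 ≡ 1 mod 8 ⇒ (2/625) = +1]
  = (625/213)    [QR: 213 ≡ 1 mod 4, sign kept]
  = (199/213)    [625 ≡ 199 mod 213]
  = (213/199)    [QR: 213 ≡ 1 mod 4, sign kept]
  = (14/199)    [213 ≡ 14 mod 199]
  = (7/199)    [199 ≡ 7 mod 8 ⇒ (2/199) = +1]
  = -(199/7)    [QR: both ≡ 3 mod 4, sign flips]
  = -(3/7)    [199 ≡ 3 mod 7]
  = (7/3)    [QR: both ≡ 3 mod 4, sign flips]
  = (1/3)    [7 ≡ 1 mod 3]
  = 1    [(1/3) = 1]
(-625/9829) = 1, and 9829 is prime, so -625 is a quadratic residue mod 9829.

yes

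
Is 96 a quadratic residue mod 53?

(96/53)
  = (43/53)    [96 ≡ 43 mod 53]
  = (53/43)    [QR: 53 ≡ 1 mod 4, sign kept]
  = (10/43)    [53 ≡ 10 mod 43]
  = -(5/43)    [43 ≡ 3 mod 8 ⇒ (2/43) = -1]
  = -(43/5)    [QR: 5 ≡ 1 mod 4, sign kept]
  = -(3/5)    [43 ≡ 3 mod 5]
  = -(5/3)    [QR: 5 ≡ 1 mod 4, sign kept]
  = -(2/3)    [5 ≡ 2 mod 3]
  = (1/3)    [3 ≡ 3 mod 8 ⇒ (2/3) = -1]
  = 1    [(1/3) = 1]
(96/53) = 1, and 53 is prime, so 96 is a quadratic residue mod 53.

yes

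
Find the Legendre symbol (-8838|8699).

(-8838|8699)
  = -(8838|8699)    [8699 ≡ 3 mod 4 ⇒ (-1|8699) = -1]
  = -(139|8699)    [8838 ≡ 139 mod 8699]
  = (8699|139)    [QR: both ≡ 3 mod 4, sign flips]
  = (81|139)    [8699 ≡ 81 mod 139]
  = (139|81)    [QR: 81 ≡ 1 mod 4, sign kept]
  = (58|81)    [139 ≡ 58 mod 81]
  = (29|81)    [81 ≡ 1 mod 8 ⇒ (2|81) = +1]
  = (81|29)    [QR: 29 ≡ 1 mod 4, sign kept]
  = (23|29)    [81 ≡ 23 mod 29]
  = (29|23)    [QR: 29 ≡ 1 mod 4, sign kept]
  = (6|23)    [29 ≡ 6 mod 23]
  = (3|23)    [23 ≡ 7 mod 8 ⇒ (2|23) = +1]
  = -(23|3)    [QR: both ≡ 3 mod 4, sign flips]
  = -(2|3)    [23 ≡ 2 mod 3]
  = (1|3)    [3 ≡ 3 mod 8 ⇒ (2|3) = -1]
  = 1    [(1|3) = 1]

1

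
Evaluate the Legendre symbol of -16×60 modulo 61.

By multiplicativity, (-16·60/61) = (-16/61)·(60/61).
First factor (-16/61):
(-16/61)
  = (45/61)    [-16 ≡ 45 mod 61]
  = (61/45)    [QR: 45 ≡ 1 mod 4, sign kept]
  = (16/45)    [61 ≡ 16 mod 45]
  = (1/45)    [45 ≡ 5 mod 8 ⇒ (2/45)^4 = +1]
  = 1    [(1/45) = 1]
Second factor (60/61):
(60/61)
  = (15/61)    [61 ≡ 5 mod 8 ⇒ (2/61)^2 = +1]
  = (61/15)    [QR: 61 ≡ 1 mod 4, sign kept]
  = (1/15)    [61 ≡ 1 mod 15]
  = 1    [(1/15) = 1]
Product: (1)·(1) = 1.

1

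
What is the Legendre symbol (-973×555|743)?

By multiplicativity, (-973·555|743) = (-973|743)·(555|743).
First factor (-973|743):
(-973|743)
  = (513|743)    [-973 ≡ 513 mod 743]
  = (743|513)    [QR: 513 ≡ 1 mod 4, sign kept]
  = (230|513)    [743 ≡ 230 mod 513]
  = (115|513)    [513 ≡ 1 mod 8 ⇒ (2|513) = +1]
  = (513|115)    [QR: 513 ≡ 1 mod 4, sign kept]
  = (53|115)    [513 ≡ 53 mod 115]
  = (115|53)    [QR: 53 ≡ 1 mod 4, sign kept]
  = (9|53)    [115 ≡ 9 mod 53]
  = (53|9)    [QR: 9 ≡ 1 mod 4, sign kept]
  = (8|9)    [53 ≡ 8 mod 9]
  = (1|9)    [9 ≡ 1 mod 8 ⇒ (2|9)^3 = +1]
  = 1    [(1|9) = 1]
Second factor (555|743):
(555|743)
  = -(743|555)    [QR: both ≡ 3 mod 4, sign flips]
  = -(188|555)    [743 ≡ 188 mod 555]
  = -(47|555)    [555 ≡ 3 mod 8 ⇒ (2|555)^2 = +1]
  = (555|47)    [QR: both ≡ 3 mod 4, sign flips]
  = (38|47)    [555 ≡ 38 mod 47]
  = (19|47)    [47 ≡ 7 mod 8 ⇒ (2|47) = +1]
  = -(47|19)    [QR: both ≡ 3 mod 4, sign flips]
  = -(9|19)    [47 ≡ 9 mod 19]
  = -(19|9)    [QR: 9 ≡ 1 mod 4, sign kept]
  = -(1|9)    [19 ≡ 1 mod 9]
  = -1    [(1|9) = 1]
Product: (1)·(-1) = -1.

-1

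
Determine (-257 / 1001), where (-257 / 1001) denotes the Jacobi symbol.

-1

(-257 / 1001)
  = (744 / 1001)    [-257 ≡ 744 mod 1001]
  = (93 / 1001)    [1001 ≡ 1 mod 8 ⇒ (2 / 1001)^3 = +1]
  = (1001 / 93)    [QR: 93 ≡ 1 mod 4, sign kept]
  = (71 / 93)    [1001 ≡ 71 mod 93]
  = (93 / 71)    [QR: 93 ≡ 1 mod 4, sign kept]
  = (22 / 71)    [93 ≡ 22 mod 71]
  = (11 / 71)    [71 ≡ 7 mod 8 ⇒ (2 / 71) = +1]
  = -(71 / 11)    [QR: both ≡ 3 mod 4, sign flips]
  = -(5 / 11)    [71 ≡ 5 mod 11]
  = -(11 / 5)    [QR: 5 ≡ 1 mod 4, sign kept]
  = -(1 / 5)    [11 ≡ 1 mod 5]
  = -1    [(1 / 5) = 1]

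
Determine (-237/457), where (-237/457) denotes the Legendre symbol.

(-237/457)
  = (220/457)    [-237 ≡ 220 mod 457]
  = (55/457)    [457 ≡ 1 mod 8 ⇒ (2/457)^2 = +1]
  = (457/55)    [QR: 457 ≡ 1 mod 4, sign kept]
  = (17/55)    [457 ≡ 17 mod 55]
  = (55/17)    [QR: 17 ≡ 1 mod 4, sign kept]
  = (4/17)    [55 ≡ 4 mod 17]
  = (1/17)    [17 ≡ 1 mod 8 ⇒ (2/17)^2 = +1]
  = 1    [(1/17) = 1]

1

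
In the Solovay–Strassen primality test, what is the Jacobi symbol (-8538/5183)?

-1

(-8538/5183)
  = (1828/5183)    [-8538 ≡ 1828 mod 5183]
  = (457/5183)    [5183 ≡ 7 mod 8 ⇒ (2/5183)^2 = +1]
  = (5183/457)    [QR: 457 ≡ 1 mod 4, sign kept]
  = (156/457)    [5183 ≡ 156 mod 457]
  = (39/457)    [457 ≡ 1 mod 8 ⇒ (2/457)^2 = +1]
  = (457/39)    [QR: 457 ≡ 1 mod 4, sign kept]
  = (28/39)    [457 ≡ 28 mod 39]
  = (7/39)    [39 ≡ 7 mod 8 ⇒ (2/39)^2 = +1]
  = -(39/7)    [QR: both ≡ 3 mod 4, sign flips]
  = -(4/7)    [39 ≡ 4 mod 7]
  = -(1/7)    [7 ≡ 7 mod 8 ⇒ (2/7)^2 = +1]
  = -1    [(1/7) = 1]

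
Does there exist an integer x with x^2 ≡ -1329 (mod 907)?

yes

Reduce the numerator: -1329 ≡ 485 (mod 907), so (-1329/907) = (485/907).
485 ≡ 1 (mod 4), so quadratic reciprocity gives (485/907) = (907/485). Reduce: 907 ≡ 422 (mod 485). Now have (422/485).
Factor out 2: 422 = 2·211. Since 485 ≡ 5 (mod 8), (2/485) = -1. Now have -(211/485).
485 ≡ 1 (mod 4), so quadratic reciprocity gives (211/485) = (485/211). Reduce: 485 ≡ 63 (mod 211). Now have -(63/211).
Both 63 ≡ 3 and 211 ≡ 3 (mod 4), so reciprocity gives (63/211) = -(211/63). Reduce: 211 ≡ 22 (mod 63). Now have (22/63).
Factor out 2: 22 = 2·11. Since 63 ≡ 7 (mod 8), (2/63) = +1. Now have (11/63).
Both 11 ≡ 3 and 63 ≡ 3 (mod 4), so reciprocity gives (11/63) = -(63/11). Reduce: 63 ≡ 8 (mod 11). Now have -(8/11).
Factor out 2: 8 = 2^3. Since 11 ≡ 3 (mod 8), (2/11) = -1, and (2/11)^3 = -1. Now have (1/11).
(1/11) = 1. Collecting the sign factors: 1.
The Legendre symbol is 1, so x^2 ≡ -1329 (mod 907) has solution.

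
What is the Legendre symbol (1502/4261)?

(1502/4261)
  = -(751/4261)    [4261 ≡ 5 mod 8 ⇒ (2/4261) = -1]
  = -(4261/751)    [QR: 4261 ≡ 1 mod 4, sign kept]
  = -(506/751)    [4261 ≡ 506 mod 751]
  = -(253/751)    [751 ≡ 7 mod 8 ⇒ (2/751) = +1]
  = -(751/253)    [QR: 253 ≡ 1 mod 4, sign kept]
  = -(245/253)    [751 ≡ 245 mod 253]
  = -(253/245)    [QR: 245 ≡ 1 mod 4, sign kept]
  = -(8/245)    [253 ≡ 8 mod 245]
  = (1/245)    [245 ≡ 5 mod 8 ⇒ (2/245)^3 = -1]
  = 1    [(1/245) = 1]

1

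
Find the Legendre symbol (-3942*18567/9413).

1

By multiplicativity, (-3942·18567/9413) = (-3942/9413)·(18567/9413).
First factor (-3942/9413):
Reduce the numerator: -3942 ≡ 5471 (mod 9413), so (-3942/9413) = (5471/9413).
9413 ≡ 1 (mod 4), so quadratic reciprocity gives (5471/9413) = (9413/5471). Reduce: 9413 ≡ 3942 (mod 5471). Now have (3942/5471).
Factor out 2: 3942 = 2·1971. Since 5471 ≡ 7 (mod 8), (2/5471) = +1. Now have (1971/5471).
Both 1971 ≡ 3 and 5471 ≡ 3 (mod 4), so reciprocity gives (1971/5471) = -(5471/1971). Reduce: 5471 ≡ 1529 (mod 1971). Now have -(1529/1971).
1529 ≡ 1 (mod 4), so quadratic reciprocity gives (1529/1971) = (1971/1529). Reduce: 1971 ≡ 442 (mod 1529). Now have -(442/1529).
Factor out 2: 442 = 2·221. Since 1529 ≡ 1 (mod 8), (2/1529) = +1. Now have -(221/1529).
221 ≡ 1 (mod 4), so quadratic reciprocity gives (221/1529) = (1529/221). Reduce: 1529 ≡ 203 (mod 221). Now have -(203/221).
221 ≡ 1 (mod 4), so quadratic reciprocity gives (203/221) = (221/203). Reduce: 221 ≡ 18 (mod 203). Now have -(18/203).
Factor out 2: 18 = 2·9. Since 203 ≡ 3 (mod 8), (2/203) = -1. Now have (9/203).
9 ≡ 1 (mod 4), so quadratic reciprocity gives (9/203) = (203/9). Reduce: 203 ≡ 5 (mod 9). Now have (5/9).
5 ≡ 1 (mod 4), so quadratic reciprocity gives (5/9) = (9/5). Reduce: 9 ≡ 4 (mod 5). Now have (4/5).
Factor out 2: 4 = 2^2. Since 5 ≡ 5 (mod 8), (2/5) = -1, and (2/5)^2 = +1. Now have (1/5).
(1/5) = 1. Collecting the sign factors: 1.
Second factor (18567/9413):
Reduce the numerator: 18567 ≡ 9154 (mod 9413), so (18567/9413) = (9154/9413).
Factor out 2: 9154 = 2·4577. Since 9413 ≡ 5 (mod 8), (2/9413) = -1. Now have -(4577/9413).
4577 ≡ 1 (mod 4), so quadratic reciprocity gives (4577/9413) = (9413/4577). Reduce: 9413 ≡ 259 (mod 4577). Now have -(259/4577).
4577 ≡ 1 (mod 4), so quadratic reciprocity gives (259/4577) = (4577/259). Reduce: 4577 ≡ 174 (mod 259). Now have -(174/259).
Factor out 2: 174 = 2·87. Since 259 ≡ 3 (mod 8), (2/259) = -1. Now have (87/259).
Both 87 ≡ 3 and 259 ≡ 3 (mod 4), so reciprocity gives (87/259) = -(259/87). Reduce: 259 ≡ 85 (mod 87). Now have -(85/87).
85 ≡ 1 (mod 4), so quadratic reciprocity gives (85/87) = (87/85). Reduce: 87 ≡ 2 (mod 85). Now have -(2/85).
Factor out 2: 2 = 2. Since 85 ≡ 5 (mod 8), (2/85) = -1. Now have (1/85).
(1/85) = 1. Collecting the sign factors: 1.
Product: (1)·(1) = 1.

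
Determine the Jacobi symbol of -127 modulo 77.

-1

(-127/77)
  = (127/77)    [77 ≡ 1 mod 4 ⇒ (-1/77) = +1]
  = (50/77)    [127 ≡ 50 mod 77]
  = -(25/77)    [77 ≡ 5 mod 8 ⇒ (2/77) = -1]
  = -(77/25)    [QR: 25 ≡ 1 mod 4, sign kept]
  = -(2/25)    [77 ≡ 2 mod 25]
  = -(1/25)    [25 ≡ 1 mod 8 ⇒ (2/25) = +1]
  = -1    [(1/25) = 1]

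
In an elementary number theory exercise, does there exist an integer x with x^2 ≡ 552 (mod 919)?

no

(552|919)
  = (69|919)    [919 ≡ 7 mod 8 ⇒ (2|919)^3 = +1]
  = (919|69)    [QR: 69 ≡ 1 mod 4, sign kept]
  = (22|69)    [919 ≡ 22 mod 69]
  = -(11|69)    [69 ≡ 5 mod 8 ⇒ (2|69) = -1]
  = -(69|11)    [QR: 69 ≡ 1 mod 4, sign kept]
  = -(3|11)    [69 ≡ 3 mod 11]
  = (11|3)    [QR: both ≡ 3 mod 4, sign flips]
  = (2|3)    [11 ≡ 2 mod 3]
  = -(1|3)    [3 ≡ 3 mod 8 ⇒ (2|3) = -1]
  = -1    [(1|3) = 1]
(552|919) = -1, and 919 is prime, so 552 is not a quadratic residue mod 919.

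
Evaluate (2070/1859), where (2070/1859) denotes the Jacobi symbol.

-1

Reduce the numerator: 2070 ≡ 211 (mod 1859), so (2070/1859) = (211/1859).
Both 211 ≡ 3 and 1859 ≡ 3 (mod 4), so reciprocity gives (211/1859) = -(1859/211). Reduce: 1859 ≡ 171 (mod 211). Now have -(171/211).
Both 171 ≡ 3 and 211 ≡ 3 (mod 4), so reciprocity gives (171/211) = -(211/171). Reduce: 211 ≡ 40 (mod 171). Now have (40/171).
Factor out 2: 40 = 2^3·5. Since 171 ≡ 3 (mod 8), (2/171) = -1, and (2/171)^3 = -1. Now have -(5/171).
5 ≡ 1 (mod 4), so quadratic reciprocity gives (5/171) = (171/5). Reduce: 171 ≡ 1 (mod 5). Now have -(1/5).
(1/5) = 1. Collecting the sign factors: -1.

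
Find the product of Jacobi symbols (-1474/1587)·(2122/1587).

By multiplicativity, (-1474·2122/1587) = (-1474/1587)·(2122/1587).
First factor (-1474/1587):
(-1474/1587)
  = (113/1587)    [-1474 ≡ 113 mod 1587]
  = (1587/113)    [QR: 113 ≡ 1 mod 4, sign kept]
  = (5/113)    [1587 ≡ 5 mod 113]
  = (113/5)    [QR: 5 ≡ 1 mod 4, sign kept]
  = (3/5)    [113 ≡ 3 mod 5]
  = (5/3)    [QR: 5 ≡ 1 mod 4, sign kept]
  = (2/3)    [5 ≡ 2 mod 3]
  = -(1/3)    [3 ≡ 3 mod 8 ⇒ (2/3) = -1]
  = -1    [(1/3) = 1]
Second factor (2122/1587):
(2122/1587)
  = (535/1587)    [2122 ≡ 535 mod 1587]
  = -(1587/535)    [QR: both ≡ 3 mod 4, sign flips]
  = -(517/535)    [1587 ≡ 517 mod 535]
  = -(535/517)    [QR: 517 ≡ 1 mod 4, sign kept]
  = -(18/517)    [535 ≡ 18 mod 517]
  = (9/517)    [517 ≡ 5 mod 8 ⇒ (2/517) = -1]
  = (517/9)    [QR: 9 ≡ 1 mod 4, sign kept]
  = (4/9)    [517 ≡ 4 mod 9]
  = (1/9)    [9 ≡ 1 mod 8 ⇒ (2/9)^2 = +1]
  = 1    [(1/9) = 1]
Product: (-1)·(1) = -1.

-1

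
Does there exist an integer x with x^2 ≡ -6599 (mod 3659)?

(-6599/3659)
  = (719/3659)    [-6599 ≡ 719 mod 3659]
  = -(3659/719)    [QR: both ≡ 3 mod 4, sign flips]
  = -(64/719)    [3659 ≡ 64 mod 719]
  = -(1/719)    [719 ≡ 7 mod 8 ⇒ (2/719)^6 = +1]
  = -1    [(1/719) = 1]
The Legendre symbol is -1, so x^2 ≡ -6599 (mod 3659) has no solution.

no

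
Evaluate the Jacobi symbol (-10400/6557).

Pull out -1: (-10400/6557) = (-1/6557)·(10400/6557). Since 6557 ≡ 1 (mod 4), (-1/6557) = +1. Now have (10400/6557).
Reduce the numerator: 10400 ≡ 3843 (mod 6557), so (10400/6557) = (3843/6557).
6557 ≡ 1 (mod 4), so quadratic reciprocity gives (3843/6557) = (6557/3843). Reduce: 6557 ≡ 2714 (mod 3843). Now have (2714/3843).
Factor out 2: 2714 = 2·1357. Since 3843 ≡ 3 (mod 8), (2/3843) = -1. Now have -(1357/3843).
1357 ≡ 1 (mod 4), so quadratic reciprocity gives (1357/3843) = (3843/1357). Reduce: 3843 ≡ 1129 (mod 1357). Now have -(1129/1357).
1129 ≡ 1 (mod 4), so quadratic reciprocity gives (1129/1357) = (1357/1129). Reduce: 1357 ≡ 228 (mod 1129). Now have -(228/1129).
Factor out 2: 228 = 2^2·57. Since 1129 ≡ 1 (mod 8), (2/1129) = +1, and (2/1129)^2 = +1. Now have -(57/1129).
57 ≡ 1 (mod 4), so quadratic reciprocity gives (57/1129) = (1129/57). Reduce: 1129 ≡ 46 (mod 57). Now have -(46/57).
Factor out 2: 46 = 2·23. Since 57 ≡ 1 (mod 8), (2/57) = +1. Now have -(23/57).
57 ≡ 1 (mod 4), so quadratic reciprocity gives (23/57) = (57/23). Reduce: 57 ≡ 11 (mod 23). Now have -(11/23).
Both 11 ≡ 3 and 23 ≡ 3 (mod 4), so reciprocity gives (11/23) = -(23/11). Reduce: 23 ≡ 1 (mod 11). Now have (1/11).
(1/11) = 1. Collecting the sign factors: 1.

1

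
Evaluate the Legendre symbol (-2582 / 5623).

-1

Pull out -1: (-2582 / 5623) = (-1 / 5623)·(2582 / 5623). Since 5623 ≡ 3 (mod 4), (-1 / 5623) = -1. Now have -(2582 / 5623).
Factor out 2: 2582 = 2·1291. Since 5623 ≡ 7 (mod 8), (2 / 5623) = +1. Now have -(1291 / 5623).
Both 1291 ≡ 3 and 5623 ≡ 3 (mod 4), so reciprocity gives (1291 / 5623) = -(5623 / 1291). Reduce: 5623 ≡ 459 (mod 1291). Now have (459 / 1291).
Both 459 ≡ 3 and 1291 ≡ 3 (mod 4), so reciprocity gives (459 / 1291) = -(1291 / 459). Reduce: 1291 ≡ 373 (mod 459). Now have -(373 / 459).
373 ≡ 1 (mod 4), so quadratic reciprocity gives (373 / 459) = (459 / 373). Reduce: 459 ≡ 86 (mod 373). Now have -(86 / 373).
Factor out 2: 86 = 2·43. Since 373 ≡ 5 (mod 8), (2 / 373) = -1. Now have (43 / 373).
373 ≡ 1 (mod 4), so quadratic reciprocity gives (43 / 373) = (373 / 43). Reduce: 373 ≡ 29 (mod 43). Now have (29 / 43).
29 ≡ 1 (mod 4), so quadratic reciprocity gives (29 / 43) = (43 / 29). Reduce: 43 ≡ 14 (mod 29). Now have (14 / 29).
Factor out 2: 14 = 2·7. Since 29 ≡ 5 (mod 8), (2 / 29) = -1. Now have -(7 / 29).
29 ≡ 1 (mod 4), so quadratic reciprocity gives (7 / 29) = (29 / 7). Reduce: 29 ≡ 1 (mod 7). Now have -(1 / 7).
(1 / 7) = 1. Collecting the sign factors: -1.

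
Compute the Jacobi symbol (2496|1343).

1

Reduce the numerator: 2496 ≡ 1153 (mod 1343), so (2496|1343) = (1153|1343).
1153 ≡ 1 (mod 4), so quadratic reciprocity gives (1153|1343) = (1343|1153). Reduce: 1343 ≡ 190 (mod 1153). Now have (190|1153).
Factor out 2: 190 = 2·95. Since 1153 ≡ 1 (mod 8), (2|1153) = +1. Now have (95|1153).
1153 ≡ 1 (mod 4), so quadratic reciprocity gives (95|1153) = (1153|95). Reduce: 1153 ≡ 13 (mod 95). Now have (13|95).
13 ≡ 1 (mod 4), so quadratic reciprocity gives (13|95) = (95|13). Reduce: 95 ≡ 4 (mod 13). Now have (4|13).
Factor out 2: 4 = 2^2. Since 13 ≡ 5 (mod 8), (2|13) = -1, and (2|13)^2 = +1. Now have (1|13).
(1|13) = 1. Collecting the sign factors: 1.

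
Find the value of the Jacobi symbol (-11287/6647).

1

(-11287/6647)
  = (2007/6647)    [-11287 ≡ 2007 mod 6647]
  = -(6647/2007)    [QR: both ≡ 3 mod 4, sign flips]
  = -(626/2007)    [6647 ≡ 626 mod 2007]
  = -(313/2007)    [2007 ≡ 7 mod 8 ⇒ (2/2007) = +1]
  = -(2007/313)    [QR: 313 ≡ 1 mod 4, sign kept]
  = -(129/313)    [2007 ≡ 129 mod 313]
  = -(313/129)    [QR: 129 ≡ 1 mod 4, sign kept]
  = -(55/129)    [313 ≡ 55 mod 129]
  = -(129/55)    [QR: 129 ≡ 1 mod 4, sign kept]
  = -(19/55)    [129 ≡ 19 mod 55]
  = (55/19)    [QR: both ≡ 3 mod 4, sign flips]
  = (17/19)    [55 ≡ 17 mod 19]
  = (19/17)    [QR: 17 ≡ 1 mod 4, sign kept]
  = (2/17)    [19 ≡ 2 mod 17]
  = (1/17)    [17 ≡ 1 mod 8 ⇒ (2/17) = +1]
  = 1    [(1/17) = 1]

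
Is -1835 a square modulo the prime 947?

no

(-1835|947)
  = (59|947)    [-1835 ≡ 59 mod 947]
  = -(947|59)    [QR: both ≡ 3 mod 4, sign flips]
  = -(3|59)    [947 ≡ 3 mod 59]
  = (59|3)    [QR: both ≡ 3 mod 4, sign flips]
  = (2|3)    [59 ≡ 2 mod 3]
  = -(1|3)    [3 ≡ 3 mod 8 ⇒ (2|3) = -1]
  = -1    [(1|3) = 1]
(-1835|947) = -1, and 947 is prime, so -1835 is not a quadratic residue mod 947.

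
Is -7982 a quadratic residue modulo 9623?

(-7982/9623)
  = (1641/9623)    [-7982 ≡ 1641 mod 9623]
  = (9623/1641)    [QR: 1641 ≡ 1 mod 4, sign kept]
  = (1418/1641)    [9623 ≡ 1418 mod 1641]
  = (709/1641)    [1641 ≡ 1 mod 8 ⇒ (2/1641) = +1]
  = (1641/709)    [QR: 709 ≡ 1 mod 4, sign kept]
  = (223/709)    [1641 ≡ 223 mod 709]
  = (709/223)    [QR: 709 ≡ 1 mod 4, sign kept]
  = (40/223)    [709 ≡ 40 mod 223]
  = (5/223)    [223 ≡ 7 mod 8 ⇒ (2/223)^3 = +1]
  = (223/5)    [QR: 5 ≡ 1 mod 4, sign kept]
  = (3/5)    [223 ≡ 3 mod 5]
  = (5/3)    [QR: 5 ≡ 1 mod 4, sign kept]
  = (2/3)    [5 ≡ 2 mod 3]
  = -(1/3)    [3 ≡ 3 mod 8 ⇒ (2/3) = -1]
  = -1    [(1/3) = 1]
(-7982/9623) = -1, and 9623 is prime, so -7982 is not a quadratic residue mod 9623.

no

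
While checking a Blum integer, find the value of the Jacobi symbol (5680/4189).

0

Reduce the numerator: 5680 ≡ 1491 (mod 4189), so (5680/4189) = (1491/4189).
4189 ≡ 1 (mod 4), so quadratic reciprocity gives (1491/4189) = (4189/1491). Reduce: 4189 ≡ 1207 (mod 1491). Now have (1207/1491).
Both 1207 ≡ 3 and 1491 ≡ 3 (mod 4), so reciprocity gives (1207/1491) = -(1491/1207). Reduce: 1491 ≡ 284 (mod 1207). Now have -(284/1207).
Factor out 2: 284 = 2^2·71. Since 1207 ≡ 7 (mod 8), (2/1207) = +1, and (2/1207)^2 = +1. Now have -(71/1207).
Both 71 ≡ 3 and 1207 ≡ 3 (mod 4), so reciprocity gives (71/1207) = -(1207/71). Reduce: 1207 ≡ 0 (mod 71). Now have (0/71).
The numerator is now 0 with denominator 71 > 1: the symbol is 0.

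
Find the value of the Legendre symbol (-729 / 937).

(-729 / 937)
  = (208 / 937)    [-729 ≡ 208 mod 937]
  = (13 / 937)    [937 ≡ 1 mod 8 ⇒ (2 / 937)^4 = +1]
  = (937 / 13)    [QR: 13 ≡ 1 mod 4, sign kept]
  = (1 / 13)    [937 ≡ 1 mod 13]
  = 1    [(1 / 13) = 1]

1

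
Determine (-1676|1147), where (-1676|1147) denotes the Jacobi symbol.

-1

Pull out -1: (-1676|1147) = (-1|1147)·(1676|1147). Since 1147 ≡ 3 (mod 4), (-1|1147) = -1. Now have -(1676|1147).
Reduce the numerator: 1676 ≡ 529 (mod 1147), so (1676|1147) = (529|1147).
529 ≡ 1 (mod 4), so quadratic reciprocity gives (529|1147) = (1147|529). Reduce: 1147 ≡ 89 (mod 529). Now have -(89|529).
89 ≡ 1 (mod 4), so quadratic reciprocity gives (89|529) = (529|89). Reduce: 529 ≡ 84 (mod 89). Now have -(84|89).
Factor out 2: 84 = 2^2·21. Since 89 ≡ 1 (mod 8), (2|89) = +1, and (2|89)^2 = +1. Now have -(21|89).
21 ≡ 1 (mod 4), so quadratic reciprocity gives (21|89) = (89|21). Reduce: 89 ≡ 5 (mod 21). Now have -(5|21).
5 ≡ 1 (mod 4), so quadratic reciprocity gives (5|21) = (21|5). Reduce: 21 ≡ 1 (mod 5). Now have -(1|5).
(1|5) = 1. Collecting the sign factors: -1.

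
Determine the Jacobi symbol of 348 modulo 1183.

Factor out 2: 348 = 2^2·87. Since 1183 ≡ 7 (mod 8), (2/1183) = +1, and (2/1183)^2 = +1. Now have (87/1183).
Both 87 ≡ 3 and 1183 ≡ 3 (mod 4), so reciprocity gives (87/1183) = -(1183/87). Reduce: 1183 ≡ 52 (mod 87). Now have -(52/87).
Factor out 2: 52 = 2^2·13. Since 87 ≡ 7 (mod 8), (2/87) = +1, and (2/87)^2 = +1. Now have -(13/87).
13 ≡ 1 (mod 4), so quadratic reciprocity gives (13/87) = (87/13). Reduce: 87 ≡ 9 (mod 13). Now have -(9/13).
9 ≡ 1 (mod 4), so quadratic reciprocity gives (9/13) = (13/9). Reduce: 13 ≡ 4 (mod 9). Now have -(4/9).
Factor out 2: 4 = 2^2. Since 9 ≡ 1 (mod 8), (2/9) = +1, and (2/9)^2 = +1. Now have -(1/9).
(1/9) = 1. Collecting the sign factors: -1.

-1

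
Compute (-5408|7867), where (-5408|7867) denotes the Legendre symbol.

(-5408|7867)
  = -(5408|7867)    [7867 ≡ 3 mod 4 ⇒ (-1|7867) = -1]
  = (169|7867)    [7867 ≡ 3 mod 8 ⇒ (2|7867)^5 = -1]
  = (7867|169)    [QR: 169 ≡ 1 mod 4, sign kept]
  = (93|169)    [7867 ≡ 93 mod 169]
  = (169|93)    [QR: 93 ≡ 1 mod 4, sign kept]
  = (76|93)    [169 ≡ 76 mod 93]
  = (19|93)    [93 ≡ 5 mod 8 ⇒ (2|93)^2 = +1]
  = (93|19)    [QR: 93 ≡ 1 mod 4, sign kept]
  = (17|19)    [93 ≡ 17 mod 19]
  = (19|17)    [QR: 17 ≡ 1 mod 4, sign kept]
  = (2|17)    [19 ≡ 2 mod 17]
  = (1|17)    [17 ≡ 1 mod 8 ⇒ (2|17) = +1]
  = 1    [(1|17) = 1]

1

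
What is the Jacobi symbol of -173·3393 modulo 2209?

1

By multiplicativity, (-173·3393/2209) = (-173/2209)·(3393/2209).
First factor (-173/2209):
(-173/2209)
  = (173/2209)    [2209 ≡ 1 mod 4 ⇒ (-1/2209) = +1]
  = (2209/173)    [QR: 173 ≡ 1 mod 4, sign kept]
  = (133/173)    [2209 ≡ 133 mod 173]
  = (173/133)    [QR: 133 ≡ 1 mod 4, sign kept]
  = (40/133)    [173 ≡ 40 mod 133]
  = -(5/133)    [133 ≡ 5 mod 8 ⇒ (2/133)^3 = -1]
  = -(133/5)    [QR: 5 ≡ 1 mod 4, sign kept]
  = -(3/5)    [133 ≡ 3 mod 5]
  = -(5/3)    [QR: 5 ≡ 1 mod 4, sign kept]
  = -(2/3)    [5 ≡ 2 mod 3]
  = (1/3)    [3 ≡ 3 mod 8 ⇒ (2/3) = -1]
  = 1    [(1/3) = 1]
Second factor (3393/2209):
(3393/2209)
  = (1184/2209)    [3393 ≡ 1184 mod 2209]
  = (37/2209)    [2209 ≡ 1 mod 8 ⇒ (2/2209)^5 = +1]
  = (2209/37)    [QR: 37 ≡ 1 mod 4, sign kept]
  = (26/37)    [2209 ≡ 26 mod 37]
  = -(13/37)    [37 ≡ 5 mod 8 ⇒ (2/37) = -1]
  = -(37/13)    [QR: 13 ≡ 1 mod 4, sign kept]
  = -(11/13)    [37 ≡ 11 mod 13]
  = -(13/11)    [QR: 13 ≡ 1 mod 4, sign kept]
  = -(2/11)    [13 ≡ 2 mod 11]
  = (1/11)    [11 ≡ 3 mod 8 ⇒ (2/11) = -1]
  = 1    [(1/11) = 1]
Product: (1)·(1) = 1.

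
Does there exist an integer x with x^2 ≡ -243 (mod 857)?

no

Reduce the numerator: -243 ≡ 614 (mod 857), so (-243/857) = (614/857).
Factor out 2: 614 = 2·307. Since 857 ≡ 1 (mod 8), (2/857) = +1. Now have (307/857).
857 ≡ 1 (mod 4), so quadratic reciprocity gives (307/857) = (857/307). Reduce: 857 ≡ 243 (mod 307). Now have (243/307).
Both 243 ≡ 3 and 307 ≡ 3 (mod 4), so reciprocity gives (243/307) = -(307/243). Reduce: 307 ≡ 64 (mod 243). Now have -(64/243).
Factor out 2: 64 = 2^6. Since 243 ≡ 3 (mod 8), (2/243) = -1, and (2/243)^6 = +1. Now have -(1/243).
(1/243) = 1. Collecting the sign factors: -1.
The Legendre symbol is -1, so x^2 ≡ -243 (mod 857) has no solution.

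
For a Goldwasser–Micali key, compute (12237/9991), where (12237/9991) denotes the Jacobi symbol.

-1

(12237/9991)
  = (2246/9991)    [12237 ≡ 2246 mod 9991]
  = (1123/9991)    [9991 ≡ 7 mod 8 ⇒ (2/9991) = +1]
  = -(9991/1123)    [QR: both ≡ 3 mod 4, sign flips]
  = -(1007/1123)    [9991 ≡ 1007 mod 1123]
  = (1123/1007)    [QR: both ≡ 3 mod 4, sign flips]
  = (116/1007)    [1123 ≡ 116 mod 1007]
  = (29/1007)    [1007 ≡ 7 mod 8 ⇒ (2/1007)^2 = +1]
  = (1007/29)    [QR: 29 ≡ 1 mod 4, sign kept]
  = (21/29)    [1007 ≡ 21 mod 29]
  = (29/21)    [QR: 21 ≡ 1 mod 4, sign kept]
  = (8/21)    [29 ≡ 8 mod 21]
  = -(1/21)    [21 ≡ 5 mod 8 ⇒ (2/21)^3 = -1]
  = -1    [(1/21) = 1]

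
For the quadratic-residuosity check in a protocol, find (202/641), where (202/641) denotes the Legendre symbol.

-1

Factor out 2: 202 = 2·101. Since 641 ≡ 1 (mod 8), (2/641) = +1. Now have (101/641).
101 ≡ 1 (mod 4), so quadratic reciprocity gives (101/641) = (641/101). Reduce: 641 ≡ 35 (mod 101). Now have (35/101).
101 ≡ 1 (mod 4), so quadratic reciprocity gives (35/101) = (101/35). Reduce: 101 ≡ 31 (mod 35). Now have (31/35).
Both 31 ≡ 3 and 35 ≡ 3 (mod 4), so reciprocity gives (31/35) = -(35/31). Reduce: 35 ≡ 4 (mod 31). Now have -(4/31).
Factor out 2: 4 = 2^2. Since 31 ≡ 7 (mod 8), (2/31) = +1, and (2/31)^2 = +1. Now have -(1/31).
(1/31) = 1. Collecting the sign factors: -1.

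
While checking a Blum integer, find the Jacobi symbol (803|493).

Reduce the numerator: 803 ≡ 310 (mod 493), so (803|493) = (310|493).
Factor out 2: 310 = 2·155. Since 493 ≡ 5 (mod 8), (2|493) = -1. Now have -(155|493).
493 ≡ 1 (mod 4), so quadratic reciprocity gives (155|493) = (493|155). Reduce: 493 ≡ 28 (mod 155). Now have -(28|155).
Factor out 2: 28 = 2^2·7. Since 155 ≡ 3 (mod 8), (2|155) = -1, and (2|155)^2 = +1. Now have -(7|155).
Both 7 ≡ 3 and 155 ≡ 3 (mod 4), so reciprocity gives (7|155) = -(155|7). Reduce: 155 ≡ 1 (mod 7). Now have (1|7).
(1|7) = 1. Collecting the sign factors: 1.

1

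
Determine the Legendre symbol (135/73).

(135/73)
  = (62/73)    [135 ≡ 62 mod 73]
  = (31/73)    [73 ≡ 1 mod 8 ⇒ (2/73) = +1]
  = (73/31)    [QR: 73 ≡ 1 mod 4, sign kept]
  = (11/31)    [73 ≡ 11 mod 31]
  = -(31/11)    [QR: both ≡ 3 mod 4, sign flips]
  = -(9/11)    [31 ≡ 9 mod 11]
  = -(11/9)    [QR: 9 ≡ 1 mod 4, sign kept]
  = -(2/9)    [11 ≡ 2 mod 9]
  = -(1/9)    [9 ≡ 1 mod 8 ⇒ (2/9) = +1]
  = -1    [(1/9) = 1]

-1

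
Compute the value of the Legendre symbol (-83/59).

(-83/59)
  = -(83/59)    [59 ≡ 3 mod 4 ⇒ (-1/59) = -1]
  = -(24/59)    [83 ≡ 24 mod 59]
  = (3/59)    [59 ≡ 3 mod 8 ⇒ (2/59)^3 = -1]
  = -(59/3)    [QR: both ≡ 3 mod 4, sign flips]
  = -(2/3)    [59 ≡ 2 mod 3]
  = (1/3)    [3 ≡ 3 mod 8 ⇒ (2/3) = -1]
  = 1    [(1/3) = 1]

1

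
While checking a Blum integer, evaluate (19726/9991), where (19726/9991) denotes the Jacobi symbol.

Reduce the numerator: 19726 ≡ 9735 (mod 9991), so (19726/9991) = (9735/9991).
Both 9735 ≡ 3 and 9991 ≡ 3 (mod 4), so reciprocity gives (9735/9991) = -(9991/9735). Reduce: 9991 ≡ 256 (mod 9735). Now have -(256/9735).
Factor out 2: 256 = 2^8. Since 9735 ≡ 7 (mod 8), (2/9735) = +1, and (2/9735)^8 = +1. Now have -(1/9735).
(1/9735) = 1. Collecting the sign factors: -1.

-1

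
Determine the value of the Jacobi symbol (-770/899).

Reduce the numerator: -770 ≡ 129 (mod 899), so (-770/899) = (129/899).
129 ≡ 1 (mod 4), so quadratic reciprocity gives (129/899) = (899/129). Reduce: 899 ≡ 125 (mod 129). Now have (125/129).
125 ≡ 1 (mod 4), so quadratic reciprocity gives (125/129) = (129/125). Reduce: 129 ≡ 4 (mod 125). Now have (4/125).
Factor out 2: 4 = 2^2. Since 125 ≡ 5 (mod 8), (2/125) = -1, and (2/125)^2 = +1. Now have (1/125).
(1/125) = 1. Collecting the sign factors: 1.

1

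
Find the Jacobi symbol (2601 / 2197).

Reduce the numerator: 2601 ≡ 404 (mod 2197), so (2601 / 2197) = (404 / 2197).
Factor out 2: 404 = 2^2·101. Since 2197 ≡ 5 (mod 8), (2 / 2197) = -1, and (2 / 2197)^2 = +1. Now have (101 / 2197).
101 ≡ 1 (mod 4), so quadratic reciprocity gives (101 / 2197) = (2197 / 101). Reduce: 2197 ≡ 76 (mod 101). Now have (76 / 101).
Factor out 2: 76 = 2^2·19. Since 101 ≡ 5 (mod 8), (2 / 101) = -1, and (2 / 101)^2 = +1. Now have (19 / 101).
101 ≡ 1 (mod 4), so quadratic reciprocity gives (19 / 101) = (101 / 19). Reduce: 101 ≡ 6 (mod 19). Now have (6 / 19).
Factor out 2: 6 = 2·3. Since 19 ≡ 3 (mod 8), (2 / 19) = -1. Now have -(3 / 19).
Both 3 ≡ 3 and 19 ≡ 3 (mod 4), so reciprocity gives (3 / 19) = -(19 / 3). Reduce: 19 ≡ 1 (mod 3). Now have (1 / 3).
(1 / 3) = 1. Collecting the sign factors: 1.

1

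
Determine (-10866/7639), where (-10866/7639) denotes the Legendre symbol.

1

Reduce the numerator: -10866 ≡ 4412 (mod 7639), so (-10866/7639) = (4412/7639).
Factor out 2: 4412 = 2^2·1103. Since 7639 ≡ 7 (mod 8), (2/7639) = +1, and (2/7639)^2 = +1. Now have (1103/7639).
Both 1103 ≡ 3 and 7639 ≡ 3 (mod 4), so reciprocity gives (1103/7639) = -(7639/1103). Reduce: 7639 ≡ 1021 (mod 1103). Now have -(1021/1103).
1021 ≡ 1 (mod 4), so quadratic reciprocity gives (1021/1103) = (1103/1021). Reduce: 1103 ≡ 82 (mod 1021). Now have -(82/1021).
Factor out 2: 82 = 2·41. Since 1021 ≡ 5 (mod 8), (2/1021) = -1. Now have (41/1021).
41 ≡ 1 (mod 4), so quadratic reciprocity gives (41/1021) = (1021/41). Reduce: 1021 ≡ 37 (mod 41). Now have (37/41).
37 ≡ 1 (mod 4), so quadratic reciprocity gives (37/41) = (41/37). Reduce: 41 ≡ 4 (mod 37). Now have (4/37).
Factor out 2: 4 = 2^2. Since 37 ≡ 5 (mod 8), (2/37) = -1, and (2/37)^2 = +1. Now have (1/37).
(1/37) = 1. Collecting the sign factors: 1.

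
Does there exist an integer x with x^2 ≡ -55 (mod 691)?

(-55/691)
  = -(55/691)    [691 ≡ 3 mod 4 ⇒ (-1/691) = -1]
  = (691/55)    [QR: both ≡ 3 mod 4, sign flips]
  = (31/55)    [691 ≡ 31 mod 55]
  = -(55/31)    [QR: both ≡ 3 mod 4, sign flips]
  = -(24/31)    [55 ≡ 24 mod 31]
  = -(3/31)    [31 ≡ 7 mod 8 ⇒ (2/31)^3 = +1]
  = (31/3)    [QR: both ≡ 3 mod 4, sign flips]
  = (1/3)    [31 ≡ 1 mod 3]
  = 1    [(1/3) = 1]
The Legendre symbol is 1, so x^2 ≡ -55 (mod 691) has solution.

yes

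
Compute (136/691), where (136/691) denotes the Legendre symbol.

1

Factor out 2: 136 = 2^3·17. Since 691 ≡ 3 (mod 8), (2/691) = -1, and (2/691)^3 = -1. Now have -(17/691).
17 ≡ 1 (mod 4), so quadratic reciprocity gives (17/691) = (691/17). Reduce: 691 ≡ 11 (mod 17). Now have -(11/17).
17 ≡ 1 (mod 4), so quadratic reciprocity gives (11/17) = (17/11). Reduce: 17 ≡ 6 (mod 11). Now have -(6/11).
Factor out 2: 6 = 2·3. Since 11 ≡ 3 (mod 8), (2/11) = -1. Now have (3/11).
Both 3 ≡ 3 and 11 ≡ 3 (mod 4), so reciprocity gives (3/11) = -(11/3). Reduce: 11 ≡ 2 (mod 3). Now have -(2/3).
Factor out 2: 2 = 2. Since 3 ≡ 3 (mod 8), (2/3) = -1. Now have (1/3).
(1/3) = 1. Collecting the sign factors: 1.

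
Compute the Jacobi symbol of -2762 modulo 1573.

-1

Reduce the numerator: -2762 ≡ 384 (mod 1573), so (-2762/1573) = (384/1573).
Factor out 2: 384 = 2^7·3. Since 1573 ≡ 5 (mod 8), (2/1573) = -1, and (2/1573)^7 = -1. Now have -(3/1573).
1573 ≡ 1 (mod 4), so quadratic reciprocity gives (3/1573) = (1573/3). Reduce: 1573 ≡ 1 (mod 3). Now have -(1/3).
(1/3) = 1. Collecting the sign factors: -1.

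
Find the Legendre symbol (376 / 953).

(376 / 953)
  = (47 / 953)    [953 ≡ 1 mod 8 ⇒ (2 / 953)^3 = +1]
  = (953 / 47)    [QR: 953 ≡ 1 mod 4, sign kept]
  = (13 / 47)    [953 ≡ 13 mod 47]
  = (47 / 13)    [QR: 13 ≡ 1 mod 4, sign kept]
  = (8 / 13)    [47 ≡ 8 mod 13]
  = -(1 / 13)    [13 ≡ 5 mod 8 ⇒ (2 / 13)^3 = -1]
  = -1    [(1 / 13) = 1]

-1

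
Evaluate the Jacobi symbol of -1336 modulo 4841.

(-1336|4841)
  = (3505|4841)    [-1336 ≡ 3505 mod 4841]
  = (4841|3505)    [QR: 3505 ≡ 1 mod 4, sign kept]
  = (1336|3505)    [4841 ≡ 1336 mod 3505]
  = (167|3505)    [3505 ≡ 1 mod 8 ⇒ (2|3505)^3 = +1]
  = (3505|167)    [QR: 3505 ≡ 1 mod 4, sign kept]
  = (165|167)    [3505 ≡ 165 mod 167]
  = (167|165)    [QR: 165 ≡ 1 mod 4, sign kept]
  = (2|165)    [167 ≡ 2 mod 165]
  = -(1|165)    [165 ≡ 5 mod 8 ⇒ (2|165) = -1]
  = -1    [(1|165) = 1]

-1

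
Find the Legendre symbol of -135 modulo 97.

Reduce the numerator: -135 ≡ 59 (mod 97), so (-135/97) = (59/97).
97 ≡ 1 (mod 4), so quadratic reciprocity gives (59/97) = (97/59). Reduce: 97 ≡ 38 (mod 59). Now have (38/59).
Factor out 2: 38 = 2·19. Since 59 ≡ 3 (mod 8), (2/59) = -1. Now have -(19/59).
Both 19 ≡ 3 and 59 ≡ 3 (mod 4), so reciprocity gives (19/59) = -(59/19). Reduce: 59 ≡ 2 (mod 19). Now have (2/19).
Factor out 2: 2 = 2. Since 19 ≡ 3 (mod 8), (2/19) = -1. Now have -(1/19).
(1/19) = 1. Collecting the sign factors: -1.

-1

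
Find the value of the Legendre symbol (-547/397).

Reduce the numerator: -547 ≡ 247 (mod 397), so (-547/397) = (247/397).
397 ≡ 1 (mod 4), so quadratic reciprocity gives (247/397) = (397/247). Reduce: 397 ≡ 150 (mod 247). Now have (150/247).
Factor out 2: 150 = 2·75. Since 247 ≡ 7 (mod 8), (2/247) = +1. Now have (75/247).
Both 75 ≡ 3 and 247 ≡ 3 (mod 4), so reciprocity gives (75/247) = -(247/75). Reduce: 247 ≡ 22 (mod 75). Now have -(22/75).
Factor out 2: 22 = 2·11. Since 75 ≡ 3 (mod 8), (2/75) = -1. Now have (11/75).
Both 11 ≡ 3 and 75 ≡ 3 (mod 4), so reciprocity gives (11/75) = -(75/11). Reduce: 75 ≡ 9 (mod 11). Now have -(9/11).
9 ≡ 1 (mod 4), so quadratic reciprocity gives (9/11) = (11/9). Reduce: 11 ≡ 2 (mod 9). Now have -(2/9).
Factor out 2: 2 = 2. Since 9 ≡ 1 (mod 8), (2/9) = +1. Now have -(1/9).
(1/9) = 1. Collecting the sign factors: -1.

-1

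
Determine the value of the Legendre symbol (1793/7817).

-1

1793 ≡ 1 (mod 4), so quadratic reciprocity gives (1793/7817) = (7817/1793). Reduce: 7817 ≡ 645 (mod 1793). Now have (645/1793).
645 ≡ 1 (mod 4), so quadratic reciprocity gives (645/1793) = (1793/645). Reduce: 1793 ≡ 503 (mod 645). Now have (503/645).
645 ≡ 1 (mod 4), so quadratic reciprocity gives (503/645) = (645/503). Reduce: 645 ≡ 142 (mod 503). Now have (142/503).
Factor out 2: 142 = 2·71. Since 503 ≡ 7 (mod 8), (2/503) = +1. Now have (71/503).
Both 71 ≡ 3 and 503 ≡ 3 (mod 4), so reciprocity gives (71/503) = -(503/71). Reduce: 503 ≡ 6 (mod 71). Now have -(6/71).
Factor out 2: 6 = 2·3. Since 71 ≡ 7 (mod 8), (2/71) = +1. Now have -(3/71).
Both 3 ≡ 3 and 71 ≡ 3 (mod 4), so reciprocity gives (3/71) = -(71/3). Reduce: 71 ≡ 2 (mod 3). Now have (2/3).
Factor out 2: 2 = 2. Since 3 ≡ 3 (mod 8), (2/3) = -1. Now have -(1/3).
(1/3) = 1. Collecting the sign factors: -1.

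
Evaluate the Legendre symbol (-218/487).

Reduce the numerator: -218 ≡ 269 (mod 487), so (-218/487) = (269/487).
269 ≡ 1 (mod 4), so quadratic reciprocity gives (269/487) = (487/269). Reduce: 487 ≡ 218 (mod 269). Now have (218/269).
Factor out 2: 218 = 2·109. Since 269 ≡ 5 (mod 8), (2/269) = -1. Now have -(109/269).
109 ≡ 1 (mod 4), so quadratic reciprocity gives (109/269) = (269/109). Reduce: 269 ≡ 51 (mod 109). Now have -(51/109).
109 ≡ 1 (mod 4), so quadratic reciprocity gives (51/109) = (109/51). Reduce: 109 ≡ 7 (mod 51). Now have -(7/51).
Both 7 ≡ 3 and 51 ≡ 3 (mod 4), so reciprocity gives (7/51) = -(51/7). Reduce: 51 ≡ 2 (mod 7). Now have (2/7).
Factor out 2: 2 = 2. Since 7 ≡ 7 (mod 8), (2/7) = +1. Now have (1/7).
(1/7) = 1. Collecting the sign factors: 1.

1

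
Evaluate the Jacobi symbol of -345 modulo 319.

1

Reduce the numerator: -345 ≡ 293 (mod 319), so (-345 / 319) = (293 / 319).
293 ≡ 1 (mod 4), so quadratic reciprocity gives (293 / 319) = (319 / 293). Reduce: 319 ≡ 26 (mod 293). Now have (26 / 293).
Factor out 2: 26 = 2·13. Since 293 ≡ 5 (mod 8), (2 / 293) = -1. Now have -(13 / 293).
13 ≡ 1 (mod 4), so quadratic reciprocity gives (13 / 293) = (293 / 13). Reduce: 293 ≡ 7 (mod 13). Now have -(7 / 13).
13 ≡ 1 (mod 4), so quadratic reciprocity gives (7 / 13) = (13 / 7). Reduce: 13 ≡ 6 (mod 7). Now have -(6 / 7).
Factor out 2: 6 = 2·3. Since 7 ≡ 7 (mod 8), (2 / 7) = +1. Now have -(3 / 7).
Both 3 ≡ 3 and 7 ≡ 3 (mod 4), so reciprocity gives (3 / 7) = -(7 / 3). Reduce: 7 ≡ 1 (mod 3). Now have (1 / 3).
(1 / 3) = 1. Collecting the sign factors: 1.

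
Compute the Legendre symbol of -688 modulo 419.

-1

(-688 / 419)
  = (150 / 419)    [-688 ≡ 150 mod 419]
  = -(75 / 419)    [419 ≡ 3 mod 8 ⇒ (2 / 419) = -1]
  = (419 / 75)    [QR: both ≡ 3 mod 4, sign flips]
  = (44 / 75)    [419 ≡ 44 mod 75]
  = (11 / 75)    [75 ≡ 3 mod 8 ⇒ (2 / 75)^2 = +1]
  = -(75 / 11)    [QR: both ≡ 3 mod 4, sign flips]
  = -(9 / 11)    [75 ≡ 9 mod 11]
  = -(11 / 9)    [QR: 9 ≡ 1 mod 4, sign kept]
  = -(2 / 9)    [11 ≡ 2 mod 9]
  = -(1 / 9)    [9 ≡ 1 mod 8 ⇒ (2 / 9) = +1]
  = -1    [(1 / 9) = 1]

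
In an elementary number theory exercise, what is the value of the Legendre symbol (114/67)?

(114/67)
  = (47/67)    [114 ≡ 47 mod 67]
  = -(67/47)    [QR: both ≡ 3 mod 4, sign flips]
  = -(20/47)    [67 ≡ 20 mod 47]
  = -(5/47)    [47 ≡ 7 mod 8 ⇒ (2/47)^2 = +1]
  = -(47/5)    [QR: 5 ≡ 1 mod 4, sign kept]
  = -(2/5)    [47 ≡ 2 mod 5]
  = (1/5)    [5 ≡ 5 mod 8 ⇒ (2/5) = -1]
  = 1    [(1/5) = 1]

1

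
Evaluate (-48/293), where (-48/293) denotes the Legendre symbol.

(-48/293)
  = (245/293)    [-48 ≡ 245 mod 293]
  = (293/245)    [QR: 245 ≡ 1 mod 4, sign kept]
  = (48/245)    [293 ≡ 48 mod 245]
  = (3/245)    [245 ≡ 5 mod 8 ⇒ (2/245)^4 = +1]
  = (245/3)    [QR: 245 ≡ 1 mod 4, sign kept]
  = (2/3)    [245 ≡ 2 mod 3]
  = -(1/3)    [3 ≡ 3 mod 8 ⇒ (2/3) = -1]
  = -1    [(1/3) = 1]

-1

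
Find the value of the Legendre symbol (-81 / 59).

-1

Reduce the numerator: -81 ≡ 37 (mod 59), so (-81 / 59) = (37 / 59).
37 ≡ 1 (mod 4), so quadratic reciprocity gives (37 / 59) = (59 / 37). Reduce: 59 ≡ 22 (mod 37). Now have (22 / 37).
Factor out 2: 22 = 2·11. Since 37 ≡ 5 (mod 8), (2 / 37) = -1. Now have -(11 / 37).
37 ≡ 1 (mod 4), so quadratic reciprocity gives (11 / 37) = (37 / 11). Reduce: 37 ≡ 4 (mod 11). Now have -(4 / 11).
Factor out 2: 4 = 2^2. Since 11 ≡ 3 (mod 8), (2 / 11) = -1, and (2 / 11)^2 = +1. Now have -(1 / 11).
(1 / 11) = 1. Collecting the sign factors: -1.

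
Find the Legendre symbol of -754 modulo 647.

-1

Reduce the numerator: -754 ≡ 540 (mod 647), so (-754 / 647) = (540 / 647).
Factor out 2: 540 = 2^2·135. Since 647 ≡ 7 (mod 8), (2 / 647) = +1, and (2 / 647)^2 = +1. Now have (135 / 647).
Both 135 ≡ 3 and 647 ≡ 3 (mod 4), so reciprocity gives (135 / 647) = -(647 / 135). Reduce: 647 ≡ 107 (mod 135). Now have -(107 / 135).
Both 107 ≡ 3 and 135 ≡ 3 (mod 4), so reciprocity gives (107 / 135) = -(135 / 107). Reduce: 135 ≡ 28 (mod 107). Now have (28 / 107).
Factor out 2: 28 = 2^2·7. Since 107 ≡ 3 (mod 8), (2 / 107) = -1, and (2 / 107)^2 = +1. Now have (7 / 107).
Both 7 ≡ 3 and 107 ≡ 3 (mod 4), so reciprocity gives (7 / 107) = -(107 / 7). Reduce: 107 ≡ 2 (mod 7). Now have -(2 / 7).
Factor out 2: 2 = 2. Since 7 ≡ 7 (mod 8), (2 / 7) = +1. Now have -(1 / 7).
(1 / 7) = 1. Collecting the sign factors: -1.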